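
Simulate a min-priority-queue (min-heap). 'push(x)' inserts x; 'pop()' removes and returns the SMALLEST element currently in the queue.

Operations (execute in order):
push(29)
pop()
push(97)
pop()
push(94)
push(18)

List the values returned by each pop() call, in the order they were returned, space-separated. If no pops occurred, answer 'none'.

push(29): heap contents = [29]
pop() → 29: heap contents = []
push(97): heap contents = [97]
pop() → 97: heap contents = []
push(94): heap contents = [94]
push(18): heap contents = [18, 94]

Answer: 29 97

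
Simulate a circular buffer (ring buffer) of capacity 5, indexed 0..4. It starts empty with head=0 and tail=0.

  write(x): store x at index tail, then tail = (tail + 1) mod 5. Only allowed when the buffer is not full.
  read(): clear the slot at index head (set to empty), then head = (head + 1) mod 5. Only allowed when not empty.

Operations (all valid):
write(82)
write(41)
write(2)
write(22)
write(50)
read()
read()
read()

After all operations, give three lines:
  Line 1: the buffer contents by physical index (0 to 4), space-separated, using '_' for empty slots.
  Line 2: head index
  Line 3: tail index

write(82): buf=[82 _ _ _ _], head=0, tail=1, size=1
write(41): buf=[82 41 _ _ _], head=0, tail=2, size=2
write(2): buf=[82 41 2 _ _], head=0, tail=3, size=3
write(22): buf=[82 41 2 22 _], head=0, tail=4, size=4
write(50): buf=[82 41 2 22 50], head=0, tail=0, size=5
read(): buf=[_ 41 2 22 50], head=1, tail=0, size=4
read(): buf=[_ _ 2 22 50], head=2, tail=0, size=3
read(): buf=[_ _ _ 22 50], head=3, tail=0, size=2

Answer: _ _ _ 22 50
3
0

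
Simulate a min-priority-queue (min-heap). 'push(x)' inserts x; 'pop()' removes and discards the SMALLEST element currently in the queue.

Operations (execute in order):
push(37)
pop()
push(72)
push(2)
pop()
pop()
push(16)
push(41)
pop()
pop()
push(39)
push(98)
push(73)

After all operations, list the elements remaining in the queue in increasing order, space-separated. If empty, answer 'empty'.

push(37): heap contents = [37]
pop() → 37: heap contents = []
push(72): heap contents = [72]
push(2): heap contents = [2, 72]
pop() → 2: heap contents = [72]
pop() → 72: heap contents = []
push(16): heap contents = [16]
push(41): heap contents = [16, 41]
pop() → 16: heap contents = [41]
pop() → 41: heap contents = []
push(39): heap contents = [39]
push(98): heap contents = [39, 98]
push(73): heap contents = [39, 73, 98]

Answer: 39 73 98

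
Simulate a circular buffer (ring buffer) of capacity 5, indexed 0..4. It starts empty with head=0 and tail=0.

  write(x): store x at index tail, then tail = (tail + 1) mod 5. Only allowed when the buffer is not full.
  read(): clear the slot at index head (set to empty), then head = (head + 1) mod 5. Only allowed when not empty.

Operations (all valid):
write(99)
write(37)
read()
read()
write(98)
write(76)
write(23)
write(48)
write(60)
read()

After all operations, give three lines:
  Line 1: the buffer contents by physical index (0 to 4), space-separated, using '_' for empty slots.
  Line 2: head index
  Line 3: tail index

Answer: 48 60 _ 76 23
3
2

Derivation:
write(99): buf=[99 _ _ _ _], head=0, tail=1, size=1
write(37): buf=[99 37 _ _ _], head=0, tail=2, size=2
read(): buf=[_ 37 _ _ _], head=1, tail=2, size=1
read(): buf=[_ _ _ _ _], head=2, tail=2, size=0
write(98): buf=[_ _ 98 _ _], head=2, tail=3, size=1
write(76): buf=[_ _ 98 76 _], head=2, tail=4, size=2
write(23): buf=[_ _ 98 76 23], head=2, tail=0, size=3
write(48): buf=[48 _ 98 76 23], head=2, tail=1, size=4
write(60): buf=[48 60 98 76 23], head=2, tail=2, size=5
read(): buf=[48 60 _ 76 23], head=3, tail=2, size=4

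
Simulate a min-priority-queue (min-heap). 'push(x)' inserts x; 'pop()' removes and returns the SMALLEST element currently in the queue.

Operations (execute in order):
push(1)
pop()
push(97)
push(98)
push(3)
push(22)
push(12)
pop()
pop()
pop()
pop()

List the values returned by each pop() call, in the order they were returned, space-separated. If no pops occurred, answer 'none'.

push(1): heap contents = [1]
pop() → 1: heap contents = []
push(97): heap contents = [97]
push(98): heap contents = [97, 98]
push(3): heap contents = [3, 97, 98]
push(22): heap contents = [3, 22, 97, 98]
push(12): heap contents = [3, 12, 22, 97, 98]
pop() → 3: heap contents = [12, 22, 97, 98]
pop() → 12: heap contents = [22, 97, 98]
pop() → 22: heap contents = [97, 98]
pop() → 97: heap contents = [98]

Answer: 1 3 12 22 97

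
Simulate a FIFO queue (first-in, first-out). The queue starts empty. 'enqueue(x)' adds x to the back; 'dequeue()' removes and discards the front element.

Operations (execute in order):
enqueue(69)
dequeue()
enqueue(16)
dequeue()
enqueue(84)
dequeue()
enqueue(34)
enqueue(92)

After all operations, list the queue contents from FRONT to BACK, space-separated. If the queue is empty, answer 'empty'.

enqueue(69): [69]
dequeue(): []
enqueue(16): [16]
dequeue(): []
enqueue(84): [84]
dequeue(): []
enqueue(34): [34]
enqueue(92): [34, 92]

Answer: 34 92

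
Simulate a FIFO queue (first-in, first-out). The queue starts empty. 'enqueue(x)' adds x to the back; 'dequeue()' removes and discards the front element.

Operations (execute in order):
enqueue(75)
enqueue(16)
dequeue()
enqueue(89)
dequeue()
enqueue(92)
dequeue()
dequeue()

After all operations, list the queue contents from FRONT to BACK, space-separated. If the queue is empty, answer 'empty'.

Answer: empty

Derivation:
enqueue(75): [75]
enqueue(16): [75, 16]
dequeue(): [16]
enqueue(89): [16, 89]
dequeue(): [89]
enqueue(92): [89, 92]
dequeue(): [92]
dequeue(): []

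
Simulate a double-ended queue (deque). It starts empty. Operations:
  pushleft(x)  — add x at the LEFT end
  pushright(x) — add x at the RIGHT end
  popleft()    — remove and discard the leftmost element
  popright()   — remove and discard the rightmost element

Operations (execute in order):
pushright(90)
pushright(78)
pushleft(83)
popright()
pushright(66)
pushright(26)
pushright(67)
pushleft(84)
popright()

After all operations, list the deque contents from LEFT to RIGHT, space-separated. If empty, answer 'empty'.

pushright(90): [90]
pushright(78): [90, 78]
pushleft(83): [83, 90, 78]
popright(): [83, 90]
pushright(66): [83, 90, 66]
pushright(26): [83, 90, 66, 26]
pushright(67): [83, 90, 66, 26, 67]
pushleft(84): [84, 83, 90, 66, 26, 67]
popright(): [84, 83, 90, 66, 26]

Answer: 84 83 90 66 26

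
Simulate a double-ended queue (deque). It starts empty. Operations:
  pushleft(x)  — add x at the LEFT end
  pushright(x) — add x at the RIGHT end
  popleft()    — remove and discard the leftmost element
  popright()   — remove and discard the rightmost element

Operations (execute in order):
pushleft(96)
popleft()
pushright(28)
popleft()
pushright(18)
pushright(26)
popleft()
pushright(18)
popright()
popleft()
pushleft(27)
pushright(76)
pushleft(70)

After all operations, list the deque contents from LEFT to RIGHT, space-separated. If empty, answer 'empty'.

pushleft(96): [96]
popleft(): []
pushright(28): [28]
popleft(): []
pushright(18): [18]
pushright(26): [18, 26]
popleft(): [26]
pushright(18): [26, 18]
popright(): [26]
popleft(): []
pushleft(27): [27]
pushright(76): [27, 76]
pushleft(70): [70, 27, 76]

Answer: 70 27 76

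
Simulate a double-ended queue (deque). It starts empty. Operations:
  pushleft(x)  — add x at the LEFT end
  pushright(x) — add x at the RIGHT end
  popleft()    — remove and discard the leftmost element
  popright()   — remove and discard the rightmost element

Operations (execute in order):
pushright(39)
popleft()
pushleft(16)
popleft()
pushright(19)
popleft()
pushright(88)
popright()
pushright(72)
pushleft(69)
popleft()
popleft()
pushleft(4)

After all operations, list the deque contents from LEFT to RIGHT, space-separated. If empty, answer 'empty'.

pushright(39): [39]
popleft(): []
pushleft(16): [16]
popleft(): []
pushright(19): [19]
popleft(): []
pushright(88): [88]
popright(): []
pushright(72): [72]
pushleft(69): [69, 72]
popleft(): [72]
popleft(): []
pushleft(4): [4]

Answer: 4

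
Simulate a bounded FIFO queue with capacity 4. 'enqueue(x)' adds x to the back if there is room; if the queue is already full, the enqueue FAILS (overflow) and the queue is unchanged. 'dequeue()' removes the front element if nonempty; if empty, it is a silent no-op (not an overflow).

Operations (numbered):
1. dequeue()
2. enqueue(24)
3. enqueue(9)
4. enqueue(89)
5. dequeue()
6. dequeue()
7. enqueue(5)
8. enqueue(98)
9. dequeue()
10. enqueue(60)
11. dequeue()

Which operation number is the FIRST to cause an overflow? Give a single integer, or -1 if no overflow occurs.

Answer: -1

Derivation:
1. dequeue(): empty, no-op, size=0
2. enqueue(24): size=1
3. enqueue(9): size=2
4. enqueue(89): size=3
5. dequeue(): size=2
6. dequeue(): size=1
7. enqueue(5): size=2
8. enqueue(98): size=3
9. dequeue(): size=2
10. enqueue(60): size=3
11. dequeue(): size=2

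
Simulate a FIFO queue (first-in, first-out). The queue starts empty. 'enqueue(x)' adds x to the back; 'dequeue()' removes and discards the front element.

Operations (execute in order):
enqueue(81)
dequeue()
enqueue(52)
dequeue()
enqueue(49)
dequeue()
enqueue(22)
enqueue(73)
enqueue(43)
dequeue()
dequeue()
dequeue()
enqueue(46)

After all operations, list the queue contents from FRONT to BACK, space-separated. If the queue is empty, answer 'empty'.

Answer: 46

Derivation:
enqueue(81): [81]
dequeue(): []
enqueue(52): [52]
dequeue(): []
enqueue(49): [49]
dequeue(): []
enqueue(22): [22]
enqueue(73): [22, 73]
enqueue(43): [22, 73, 43]
dequeue(): [73, 43]
dequeue(): [43]
dequeue(): []
enqueue(46): [46]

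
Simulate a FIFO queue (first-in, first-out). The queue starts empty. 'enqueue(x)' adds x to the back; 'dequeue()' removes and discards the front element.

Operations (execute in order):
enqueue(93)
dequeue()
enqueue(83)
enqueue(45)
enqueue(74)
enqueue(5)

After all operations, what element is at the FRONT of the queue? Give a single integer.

enqueue(93): queue = [93]
dequeue(): queue = []
enqueue(83): queue = [83]
enqueue(45): queue = [83, 45]
enqueue(74): queue = [83, 45, 74]
enqueue(5): queue = [83, 45, 74, 5]

Answer: 83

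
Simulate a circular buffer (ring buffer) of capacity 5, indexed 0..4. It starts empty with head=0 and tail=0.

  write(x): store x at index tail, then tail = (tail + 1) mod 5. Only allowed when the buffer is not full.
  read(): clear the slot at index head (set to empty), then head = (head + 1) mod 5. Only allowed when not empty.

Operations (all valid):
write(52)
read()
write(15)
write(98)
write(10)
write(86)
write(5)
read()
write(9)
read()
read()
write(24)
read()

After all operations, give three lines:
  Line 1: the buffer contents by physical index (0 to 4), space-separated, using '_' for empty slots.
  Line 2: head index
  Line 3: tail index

Answer: 5 9 24 _ _
0
3

Derivation:
write(52): buf=[52 _ _ _ _], head=0, tail=1, size=1
read(): buf=[_ _ _ _ _], head=1, tail=1, size=0
write(15): buf=[_ 15 _ _ _], head=1, tail=2, size=1
write(98): buf=[_ 15 98 _ _], head=1, tail=3, size=2
write(10): buf=[_ 15 98 10 _], head=1, tail=4, size=3
write(86): buf=[_ 15 98 10 86], head=1, tail=0, size=4
write(5): buf=[5 15 98 10 86], head=1, tail=1, size=5
read(): buf=[5 _ 98 10 86], head=2, tail=1, size=4
write(9): buf=[5 9 98 10 86], head=2, tail=2, size=5
read(): buf=[5 9 _ 10 86], head=3, tail=2, size=4
read(): buf=[5 9 _ _ 86], head=4, tail=2, size=3
write(24): buf=[5 9 24 _ 86], head=4, tail=3, size=4
read(): buf=[5 9 24 _ _], head=0, tail=3, size=3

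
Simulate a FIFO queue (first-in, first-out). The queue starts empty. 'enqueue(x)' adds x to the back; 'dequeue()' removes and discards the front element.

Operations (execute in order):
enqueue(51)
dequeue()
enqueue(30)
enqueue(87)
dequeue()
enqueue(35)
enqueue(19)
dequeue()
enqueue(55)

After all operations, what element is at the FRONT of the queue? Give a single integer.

enqueue(51): queue = [51]
dequeue(): queue = []
enqueue(30): queue = [30]
enqueue(87): queue = [30, 87]
dequeue(): queue = [87]
enqueue(35): queue = [87, 35]
enqueue(19): queue = [87, 35, 19]
dequeue(): queue = [35, 19]
enqueue(55): queue = [35, 19, 55]

Answer: 35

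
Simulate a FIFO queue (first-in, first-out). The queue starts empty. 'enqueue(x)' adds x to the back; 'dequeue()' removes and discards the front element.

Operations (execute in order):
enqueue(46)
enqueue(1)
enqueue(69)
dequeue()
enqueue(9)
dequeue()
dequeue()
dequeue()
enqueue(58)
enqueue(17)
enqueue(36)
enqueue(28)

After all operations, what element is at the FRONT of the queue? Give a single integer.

enqueue(46): queue = [46]
enqueue(1): queue = [46, 1]
enqueue(69): queue = [46, 1, 69]
dequeue(): queue = [1, 69]
enqueue(9): queue = [1, 69, 9]
dequeue(): queue = [69, 9]
dequeue(): queue = [9]
dequeue(): queue = []
enqueue(58): queue = [58]
enqueue(17): queue = [58, 17]
enqueue(36): queue = [58, 17, 36]
enqueue(28): queue = [58, 17, 36, 28]

Answer: 58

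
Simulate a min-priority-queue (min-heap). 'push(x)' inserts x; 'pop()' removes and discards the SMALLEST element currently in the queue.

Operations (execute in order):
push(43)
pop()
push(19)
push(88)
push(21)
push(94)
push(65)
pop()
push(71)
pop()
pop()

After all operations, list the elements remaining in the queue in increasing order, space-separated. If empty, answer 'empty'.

Answer: 71 88 94

Derivation:
push(43): heap contents = [43]
pop() → 43: heap contents = []
push(19): heap contents = [19]
push(88): heap contents = [19, 88]
push(21): heap contents = [19, 21, 88]
push(94): heap contents = [19, 21, 88, 94]
push(65): heap contents = [19, 21, 65, 88, 94]
pop() → 19: heap contents = [21, 65, 88, 94]
push(71): heap contents = [21, 65, 71, 88, 94]
pop() → 21: heap contents = [65, 71, 88, 94]
pop() → 65: heap contents = [71, 88, 94]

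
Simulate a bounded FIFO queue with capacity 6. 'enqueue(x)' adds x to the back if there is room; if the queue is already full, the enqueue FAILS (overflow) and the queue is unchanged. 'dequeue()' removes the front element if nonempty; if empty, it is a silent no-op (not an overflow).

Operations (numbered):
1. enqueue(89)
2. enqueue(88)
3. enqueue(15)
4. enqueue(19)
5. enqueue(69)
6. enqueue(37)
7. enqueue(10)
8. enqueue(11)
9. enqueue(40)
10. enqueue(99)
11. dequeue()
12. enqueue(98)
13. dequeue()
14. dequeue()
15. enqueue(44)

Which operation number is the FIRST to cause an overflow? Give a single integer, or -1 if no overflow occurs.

Answer: 7

Derivation:
1. enqueue(89): size=1
2. enqueue(88): size=2
3. enqueue(15): size=3
4. enqueue(19): size=4
5. enqueue(69): size=5
6. enqueue(37): size=6
7. enqueue(10): size=6=cap → OVERFLOW (fail)
8. enqueue(11): size=6=cap → OVERFLOW (fail)
9. enqueue(40): size=6=cap → OVERFLOW (fail)
10. enqueue(99): size=6=cap → OVERFLOW (fail)
11. dequeue(): size=5
12. enqueue(98): size=6
13. dequeue(): size=5
14. dequeue(): size=4
15. enqueue(44): size=5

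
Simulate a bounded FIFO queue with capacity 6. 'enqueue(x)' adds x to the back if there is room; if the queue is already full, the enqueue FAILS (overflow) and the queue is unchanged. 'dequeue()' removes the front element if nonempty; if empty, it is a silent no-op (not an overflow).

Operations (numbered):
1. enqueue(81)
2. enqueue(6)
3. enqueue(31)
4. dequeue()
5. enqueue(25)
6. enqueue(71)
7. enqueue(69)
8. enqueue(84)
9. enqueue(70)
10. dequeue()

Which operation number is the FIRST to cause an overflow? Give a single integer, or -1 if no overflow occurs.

1. enqueue(81): size=1
2. enqueue(6): size=2
3. enqueue(31): size=3
4. dequeue(): size=2
5. enqueue(25): size=3
6. enqueue(71): size=4
7. enqueue(69): size=5
8. enqueue(84): size=6
9. enqueue(70): size=6=cap → OVERFLOW (fail)
10. dequeue(): size=5

Answer: 9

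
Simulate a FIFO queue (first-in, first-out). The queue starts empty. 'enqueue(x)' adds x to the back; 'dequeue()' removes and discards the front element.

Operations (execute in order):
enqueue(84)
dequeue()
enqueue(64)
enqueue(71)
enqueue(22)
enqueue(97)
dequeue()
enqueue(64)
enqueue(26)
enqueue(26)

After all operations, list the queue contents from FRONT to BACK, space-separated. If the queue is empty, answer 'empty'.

enqueue(84): [84]
dequeue(): []
enqueue(64): [64]
enqueue(71): [64, 71]
enqueue(22): [64, 71, 22]
enqueue(97): [64, 71, 22, 97]
dequeue(): [71, 22, 97]
enqueue(64): [71, 22, 97, 64]
enqueue(26): [71, 22, 97, 64, 26]
enqueue(26): [71, 22, 97, 64, 26, 26]

Answer: 71 22 97 64 26 26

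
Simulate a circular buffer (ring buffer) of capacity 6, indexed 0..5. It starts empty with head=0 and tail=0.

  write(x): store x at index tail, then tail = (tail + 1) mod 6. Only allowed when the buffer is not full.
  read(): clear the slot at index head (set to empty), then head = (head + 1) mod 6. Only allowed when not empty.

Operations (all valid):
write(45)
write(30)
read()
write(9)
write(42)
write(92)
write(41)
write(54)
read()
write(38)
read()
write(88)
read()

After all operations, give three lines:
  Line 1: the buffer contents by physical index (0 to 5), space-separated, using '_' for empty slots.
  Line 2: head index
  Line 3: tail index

write(45): buf=[45 _ _ _ _ _], head=0, tail=1, size=1
write(30): buf=[45 30 _ _ _ _], head=0, tail=2, size=2
read(): buf=[_ 30 _ _ _ _], head=1, tail=2, size=1
write(9): buf=[_ 30 9 _ _ _], head=1, tail=3, size=2
write(42): buf=[_ 30 9 42 _ _], head=1, tail=4, size=3
write(92): buf=[_ 30 9 42 92 _], head=1, tail=5, size=4
write(41): buf=[_ 30 9 42 92 41], head=1, tail=0, size=5
write(54): buf=[54 30 9 42 92 41], head=1, tail=1, size=6
read(): buf=[54 _ 9 42 92 41], head=2, tail=1, size=5
write(38): buf=[54 38 9 42 92 41], head=2, tail=2, size=6
read(): buf=[54 38 _ 42 92 41], head=3, tail=2, size=5
write(88): buf=[54 38 88 42 92 41], head=3, tail=3, size=6
read(): buf=[54 38 88 _ 92 41], head=4, tail=3, size=5

Answer: 54 38 88 _ 92 41
4
3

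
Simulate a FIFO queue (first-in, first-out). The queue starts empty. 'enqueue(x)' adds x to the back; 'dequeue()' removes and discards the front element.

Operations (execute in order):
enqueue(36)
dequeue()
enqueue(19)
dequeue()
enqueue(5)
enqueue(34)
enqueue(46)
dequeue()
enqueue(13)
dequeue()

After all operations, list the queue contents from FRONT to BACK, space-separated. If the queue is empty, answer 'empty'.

enqueue(36): [36]
dequeue(): []
enqueue(19): [19]
dequeue(): []
enqueue(5): [5]
enqueue(34): [5, 34]
enqueue(46): [5, 34, 46]
dequeue(): [34, 46]
enqueue(13): [34, 46, 13]
dequeue(): [46, 13]

Answer: 46 13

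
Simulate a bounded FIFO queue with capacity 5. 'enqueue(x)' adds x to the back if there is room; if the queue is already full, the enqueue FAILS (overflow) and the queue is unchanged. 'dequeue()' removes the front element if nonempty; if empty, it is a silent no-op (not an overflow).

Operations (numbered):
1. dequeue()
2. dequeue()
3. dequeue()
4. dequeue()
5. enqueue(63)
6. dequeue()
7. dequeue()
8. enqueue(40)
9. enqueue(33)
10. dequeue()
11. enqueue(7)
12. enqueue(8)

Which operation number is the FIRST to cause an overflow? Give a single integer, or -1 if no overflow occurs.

Answer: -1

Derivation:
1. dequeue(): empty, no-op, size=0
2. dequeue(): empty, no-op, size=0
3. dequeue(): empty, no-op, size=0
4. dequeue(): empty, no-op, size=0
5. enqueue(63): size=1
6. dequeue(): size=0
7. dequeue(): empty, no-op, size=0
8. enqueue(40): size=1
9. enqueue(33): size=2
10. dequeue(): size=1
11. enqueue(7): size=2
12. enqueue(8): size=3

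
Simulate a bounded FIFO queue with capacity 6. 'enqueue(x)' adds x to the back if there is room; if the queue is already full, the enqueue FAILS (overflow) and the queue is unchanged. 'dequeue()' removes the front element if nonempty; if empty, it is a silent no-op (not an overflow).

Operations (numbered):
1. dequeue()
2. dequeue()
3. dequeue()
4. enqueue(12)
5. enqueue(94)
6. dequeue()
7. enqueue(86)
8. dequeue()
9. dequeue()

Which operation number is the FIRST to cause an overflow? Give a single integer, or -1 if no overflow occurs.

1. dequeue(): empty, no-op, size=0
2. dequeue(): empty, no-op, size=0
3. dequeue(): empty, no-op, size=0
4. enqueue(12): size=1
5. enqueue(94): size=2
6. dequeue(): size=1
7. enqueue(86): size=2
8. dequeue(): size=1
9. dequeue(): size=0

Answer: -1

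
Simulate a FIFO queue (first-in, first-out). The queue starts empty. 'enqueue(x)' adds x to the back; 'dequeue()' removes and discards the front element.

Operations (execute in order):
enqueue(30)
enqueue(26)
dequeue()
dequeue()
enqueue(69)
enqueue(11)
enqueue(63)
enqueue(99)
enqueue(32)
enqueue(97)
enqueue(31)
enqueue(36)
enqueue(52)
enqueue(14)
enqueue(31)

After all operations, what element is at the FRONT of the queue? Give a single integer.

enqueue(30): queue = [30]
enqueue(26): queue = [30, 26]
dequeue(): queue = [26]
dequeue(): queue = []
enqueue(69): queue = [69]
enqueue(11): queue = [69, 11]
enqueue(63): queue = [69, 11, 63]
enqueue(99): queue = [69, 11, 63, 99]
enqueue(32): queue = [69, 11, 63, 99, 32]
enqueue(97): queue = [69, 11, 63, 99, 32, 97]
enqueue(31): queue = [69, 11, 63, 99, 32, 97, 31]
enqueue(36): queue = [69, 11, 63, 99, 32, 97, 31, 36]
enqueue(52): queue = [69, 11, 63, 99, 32, 97, 31, 36, 52]
enqueue(14): queue = [69, 11, 63, 99, 32, 97, 31, 36, 52, 14]
enqueue(31): queue = [69, 11, 63, 99, 32, 97, 31, 36, 52, 14, 31]

Answer: 69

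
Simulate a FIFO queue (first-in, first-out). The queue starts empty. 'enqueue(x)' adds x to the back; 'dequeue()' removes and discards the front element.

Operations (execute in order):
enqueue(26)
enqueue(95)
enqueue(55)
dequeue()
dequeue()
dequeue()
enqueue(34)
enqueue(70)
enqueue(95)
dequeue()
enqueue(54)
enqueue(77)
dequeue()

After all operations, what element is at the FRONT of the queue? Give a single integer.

enqueue(26): queue = [26]
enqueue(95): queue = [26, 95]
enqueue(55): queue = [26, 95, 55]
dequeue(): queue = [95, 55]
dequeue(): queue = [55]
dequeue(): queue = []
enqueue(34): queue = [34]
enqueue(70): queue = [34, 70]
enqueue(95): queue = [34, 70, 95]
dequeue(): queue = [70, 95]
enqueue(54): queue = [70, 95, 54]
enqueue(77): queue = [70, 95, 54, 77]
dequeue(): queue = [95, 54, 77]

Answer: 95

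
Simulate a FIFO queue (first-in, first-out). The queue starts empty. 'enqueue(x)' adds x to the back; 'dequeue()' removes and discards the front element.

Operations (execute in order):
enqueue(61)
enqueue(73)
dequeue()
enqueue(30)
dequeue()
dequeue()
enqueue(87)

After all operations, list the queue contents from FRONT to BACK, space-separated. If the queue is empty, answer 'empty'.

enqueue(61): [61]
enqueue(73): [61, 73]
dequeue(): [73]
enqueue(30): [73, 30]
dequeue(): [30]
dequeue(): []
enqueue(87): [87]

Answer: 87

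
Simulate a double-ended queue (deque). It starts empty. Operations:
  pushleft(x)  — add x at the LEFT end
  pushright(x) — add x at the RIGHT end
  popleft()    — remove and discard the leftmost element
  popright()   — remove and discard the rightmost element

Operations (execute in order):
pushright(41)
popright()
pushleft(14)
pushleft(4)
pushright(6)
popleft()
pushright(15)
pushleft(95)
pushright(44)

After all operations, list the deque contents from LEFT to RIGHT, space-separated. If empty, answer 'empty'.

Answer: 95 14 6 15 44

Derivation:
pushright(41): [41]
popright(): []
pushleft(14): [14]
pushleft(4): [4, 14]
pushright(6): [4, 14, 6]
popleft(): [14, 6]
pushright(15): [14, 6, 15]
pushleft(95): [95, 14, 6, 15]
pushright(44): [95, 14, 6, 15, 44]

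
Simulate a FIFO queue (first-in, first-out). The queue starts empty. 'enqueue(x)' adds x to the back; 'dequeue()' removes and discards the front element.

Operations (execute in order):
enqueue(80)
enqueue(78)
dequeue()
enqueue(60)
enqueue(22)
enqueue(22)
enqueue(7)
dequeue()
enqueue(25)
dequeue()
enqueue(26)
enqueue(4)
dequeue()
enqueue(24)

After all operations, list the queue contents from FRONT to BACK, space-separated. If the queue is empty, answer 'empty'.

enqueue(80): [80]
enqueue(78): [80, 78]
dequeue(): [78]
enqueue(60): [78, 60]
enqueue(22): [78, 60, 22]
enqueue(22): [78, 60, 22, 22]
enqueue(7): [78, 60, 22, 22, 7]
dequeue(): [60, 22, 22, 7]
enqueue(25): [60, 22, 22, 7, 25]
dequeue(): [22, 22, 7, 25]
enqueue(26): [22, 22, 7, 25, 26]
enqueue(4): [22, 22, 7, 25, 26, 4]
dequeue(): [22, 7, 25, 26, 4]
enqueue(24): [22, 7, 25, 26, 4, 24]

Answer: 22 7 25 26 4 24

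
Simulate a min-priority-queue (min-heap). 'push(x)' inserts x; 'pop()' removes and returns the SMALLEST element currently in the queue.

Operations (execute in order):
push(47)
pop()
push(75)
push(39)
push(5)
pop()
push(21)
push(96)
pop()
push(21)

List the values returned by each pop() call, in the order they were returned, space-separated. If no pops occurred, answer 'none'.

Answer: 47 5 21

Derivation:
push(47): heap contents = [47]
pop() → 47: heap contents = []
push(75): heap contents = [75]
push(39): heap contents = [39, 75]
push(5): heap contents = [5, 39, 75]
pop() → 5: heap contents = [39, 75]
push(21): heap contents = [21, 39, 75]
push(96): heap contents = [21, 39, 75, 96]
pop() → 21: heap contents = [39, 75, 96]
push(21): heap contents = [21, 39, 75, 96]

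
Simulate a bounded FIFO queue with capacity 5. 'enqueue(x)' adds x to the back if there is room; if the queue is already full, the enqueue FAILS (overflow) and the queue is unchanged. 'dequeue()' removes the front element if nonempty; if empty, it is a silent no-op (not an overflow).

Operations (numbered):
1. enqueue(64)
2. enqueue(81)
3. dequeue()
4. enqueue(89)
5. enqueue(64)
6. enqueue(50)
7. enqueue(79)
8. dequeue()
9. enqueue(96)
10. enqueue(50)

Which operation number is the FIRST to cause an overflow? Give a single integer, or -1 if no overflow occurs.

1. enqueue(64): size=1
2. enqueue(81): size=2
3. dequeue(): size=1
4. enqueue(89): size=2
5. enqueue(64): size=3
6. enqueue(50): size=4
7. enqueue(79): size=5
8. dequeue(): size=4
9. enqueue(96): size=5
10. enqueue(50): size=5=cap → OVERFLOW (fail)

Answer: 10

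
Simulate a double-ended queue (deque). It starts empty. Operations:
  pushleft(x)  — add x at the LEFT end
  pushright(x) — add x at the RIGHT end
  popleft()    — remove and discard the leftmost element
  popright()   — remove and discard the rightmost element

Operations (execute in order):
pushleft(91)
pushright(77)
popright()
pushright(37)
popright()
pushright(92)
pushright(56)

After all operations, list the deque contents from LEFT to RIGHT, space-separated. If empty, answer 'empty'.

Answer: 91 92 56

Derivation:
pushleft(91): [91]
pushright(77): [91, 77]
popright(): [91]
pushright(37): [91, 37]
popright(): [91]
pushright(92): [91, 92]
pushright(56): [91, 92, 56]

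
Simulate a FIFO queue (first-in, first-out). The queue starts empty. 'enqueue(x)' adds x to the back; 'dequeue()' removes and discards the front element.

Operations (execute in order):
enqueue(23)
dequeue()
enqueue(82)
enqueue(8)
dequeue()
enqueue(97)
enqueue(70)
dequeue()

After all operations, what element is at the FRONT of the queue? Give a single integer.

Answer: 97

Derivation:
enqueue(23): queue = [23]
dequeue(): queue = []
enqueue(82): queue = [82]
enqueue(8): queue = [82, 8]
dequeue(): queue = [8]
enqueue(97): queue = [8, 97]
enqueue(70): queue = [8, 97, 70]
dequeue(): queue = [97, 70]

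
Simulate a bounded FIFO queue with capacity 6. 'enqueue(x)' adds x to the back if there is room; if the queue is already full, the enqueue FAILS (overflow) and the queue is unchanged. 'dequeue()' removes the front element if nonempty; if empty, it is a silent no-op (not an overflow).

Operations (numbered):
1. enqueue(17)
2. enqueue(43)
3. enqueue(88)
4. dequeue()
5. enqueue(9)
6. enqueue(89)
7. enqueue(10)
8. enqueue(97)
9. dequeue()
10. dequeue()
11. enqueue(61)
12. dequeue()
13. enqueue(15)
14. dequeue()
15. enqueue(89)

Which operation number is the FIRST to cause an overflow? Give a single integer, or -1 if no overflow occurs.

1. enqueue(17): size=1
2. enqueue(43): size=2
3. enqueue(88): size=3
4. dequeue(): size=2
5. enqueue(9): size=3
6. enqueue(89): size=4
7. enqueue(10): size=5
8. enqueue(97): size=6
9. dequeue(): size=5
10. dequeue(): size=4
11. enqueue(61): size=5
12. dequeue(): size=4
13. enqueue(15): size=5
14. dequeue(): size=4
15. enqueue(89): size=5

Answer: -1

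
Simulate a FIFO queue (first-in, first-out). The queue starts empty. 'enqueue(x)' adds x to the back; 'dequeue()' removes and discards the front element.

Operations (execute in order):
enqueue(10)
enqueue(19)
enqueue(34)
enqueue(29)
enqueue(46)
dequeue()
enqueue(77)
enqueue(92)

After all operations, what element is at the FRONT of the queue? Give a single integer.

Answer: 19

Derivation:
enqueue(10): queue = [10]
enqueue(19): queue = [10, 19]
enqueue(34): queue = [10, 19, 34]
enqueue(29): queue = [10, 19, 34, 29]
enqueue(46): queue = [10, 19, 34, 29, 46]
dequeue(): queue = [19, 34, 29, 46]
enqueue(77): queue = [19, 34, 29, 46, 77]
enqueue(92): queue = [19, 34, 29, 46, 77, 92]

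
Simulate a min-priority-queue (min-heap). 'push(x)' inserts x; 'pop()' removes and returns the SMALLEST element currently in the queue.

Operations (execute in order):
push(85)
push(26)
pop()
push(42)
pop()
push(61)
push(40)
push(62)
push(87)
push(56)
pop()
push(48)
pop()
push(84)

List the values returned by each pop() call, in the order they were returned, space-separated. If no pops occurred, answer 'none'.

Answer: 26 42 40 48

Derivation:
push(85): heap contents = [85]
push(26): heap contents = [26, 85]
pop() → 26: heap contents = [85]
push(42): heap contents = [42, 85]
pop() → 42: heap contents = [85]
push(61): heap contents = [61, 85]
push(40): heap contents = [40, 61, 85]
push(62): heap contents = [40, 61, 62, 85]
push(87): heap contents = [40, 61, 62, 85, 87]
push(56): heap contents = [40, 56, 61, 62, 85, 87]
pop() → 40: heap contents = [56, 61, 62, 85, 87]
push(48): heap contents = [48, 56, 61, 62, 85, 87]
pop() → 48: heap contents = [56, 61, 62, 85, 87]
push(84): heap contents = [56, 61, 62, 84, 85, 87]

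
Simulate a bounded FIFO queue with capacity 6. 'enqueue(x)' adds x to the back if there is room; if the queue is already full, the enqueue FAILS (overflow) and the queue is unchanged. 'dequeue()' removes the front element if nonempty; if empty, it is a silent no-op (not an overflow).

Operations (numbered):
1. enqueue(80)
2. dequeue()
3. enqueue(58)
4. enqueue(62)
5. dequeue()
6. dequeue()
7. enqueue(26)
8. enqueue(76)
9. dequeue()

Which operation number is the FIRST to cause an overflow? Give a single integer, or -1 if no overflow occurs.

1. enqueue(80): size=1
2. dequeue(): size=0
3. enqueue(58): size=1
4. enqueue(62): size=2
5. dequeue(): size=1
6. dequeue(): size=0
7. enqueue(26): size=1
8. enqueue(76): size=2
9. dequeue(): size=1

Answer: -1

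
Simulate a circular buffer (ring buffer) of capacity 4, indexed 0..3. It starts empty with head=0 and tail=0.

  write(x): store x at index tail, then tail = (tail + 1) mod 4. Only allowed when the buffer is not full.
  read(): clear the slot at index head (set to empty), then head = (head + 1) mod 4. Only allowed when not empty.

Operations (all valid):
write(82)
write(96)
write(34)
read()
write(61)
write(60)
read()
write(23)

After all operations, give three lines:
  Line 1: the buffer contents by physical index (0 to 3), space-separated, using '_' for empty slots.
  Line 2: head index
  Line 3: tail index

write(82): buf=[82 _ _ _], head=0, tail=1, size=1
write(96): buf=[82 96 _ _], head=0, tail=2, size=2
write(34): buf=[82 96 34 _], head=0, tail=3, size=3
read(): buf=[_ 96 34 _], head=1, tail=3, size=2
write(61): buf=[_ 96 34 61], head=1, tail=0, size=3
write(60): buf=[60 96 34 61], head=1, tail=1, size=4
read(): buf=[60 _ 34 61], head=2, tail=1, size=3
write(23): buf=[60 23 34 61], head=2, tail=2, size=4

Answer: 60 23 34 61
2
2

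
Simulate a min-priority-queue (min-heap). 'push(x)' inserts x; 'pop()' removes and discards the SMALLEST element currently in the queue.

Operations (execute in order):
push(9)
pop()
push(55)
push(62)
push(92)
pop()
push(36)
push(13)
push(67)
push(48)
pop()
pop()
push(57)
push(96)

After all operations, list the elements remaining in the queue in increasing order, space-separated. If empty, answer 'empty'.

Answer: 48 57 62 67 92 96

Derivation:
push(9): heap contents = [9]
pop() → 9: heap contents = []
push(55): heap contents = [55]
push(62): heap contents = [55, 62]
push(92): heap contents = [55, 62, 92]
pop() → 55: heap contents = [62, 92]
push(36): heap contents = [36, 62, 92]
push(13): heap contents = [13, 36, 62, 92]
push(67): heap contents = [13, 36, 62, 67, 92]
push(48): heap contents = [13, 36, 48, 62, 67, 92]
pop() → 13: heap contents = [36, 48, 62, 67, 92]
pop() → 36: heap contents = [48, 62, 67, 92]
push(57): heap contents = [48, 57, 62, 67, 92]
push(96): heap contents = [48, 57, 62, 67, 92, 96]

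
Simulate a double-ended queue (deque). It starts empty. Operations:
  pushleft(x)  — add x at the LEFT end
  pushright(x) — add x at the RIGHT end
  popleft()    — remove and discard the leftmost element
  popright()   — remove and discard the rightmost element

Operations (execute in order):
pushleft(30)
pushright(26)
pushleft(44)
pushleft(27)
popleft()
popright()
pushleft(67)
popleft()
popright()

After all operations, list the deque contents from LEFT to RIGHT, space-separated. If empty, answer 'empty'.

Answer: 44

Derivation:
pushleft(30): [30]
pushright(26): [30, 26]
pushleft(44): [44, 30, 26]
pushleft(27): [27, 44, 30, 26]
popleft(): [44, 30, 26]
popright(): [44, 30]
pushleft(67): [67, 44, 30]
popleft(): [44, 30]
popright(): [44]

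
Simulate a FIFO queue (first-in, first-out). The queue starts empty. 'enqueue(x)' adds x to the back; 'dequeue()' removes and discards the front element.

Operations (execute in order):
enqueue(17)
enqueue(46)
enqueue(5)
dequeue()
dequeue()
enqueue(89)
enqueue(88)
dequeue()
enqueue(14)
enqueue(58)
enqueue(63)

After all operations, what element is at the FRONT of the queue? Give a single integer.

enqueue(17): queue = [17]
enqueue(46): queue = [17, 46]
enqueue(5): queue = [17, 46, 5]
dequeue(): queue = [46, 5]
dequeue(): queue = [5]
enqueue(89): queue = [5, 89]
enqueue(88): queue = [5, 89, 88]
dequeue(): queue = [89, 88]
enqueue(14): queue = [89, 88, 14]
enqueue(58): queue = [89, 88, 14, 58]
enqueue(63): queue = [89, 88, 14, 58, 63]

Answer: 89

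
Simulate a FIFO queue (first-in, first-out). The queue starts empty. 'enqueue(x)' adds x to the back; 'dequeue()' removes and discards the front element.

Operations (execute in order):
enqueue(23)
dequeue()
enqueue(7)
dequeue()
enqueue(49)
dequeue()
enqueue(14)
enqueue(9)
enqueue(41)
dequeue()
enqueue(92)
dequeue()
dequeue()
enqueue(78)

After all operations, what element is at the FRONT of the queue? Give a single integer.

Answer: 92

Derivation:
enqueue(23): queue = [23]
dequeue(): queue = []
enqueue(7): queue = [7]
dequeue(): queue = []
enqueue(49): queue = [49]
dequeue(): queue = []
enqueue(14): queue = [14]
enqueue(9): queue = [14, 9]
enqueue(41): queue = [14, 9, 41]
dequeue(): queue = [9, 41]
enqueue(92): queue = [9, 41, 92]
dequeue(): queue = [41, 92]
dequeue(): queue = [92]
enqueue(78): queue = [92, 78]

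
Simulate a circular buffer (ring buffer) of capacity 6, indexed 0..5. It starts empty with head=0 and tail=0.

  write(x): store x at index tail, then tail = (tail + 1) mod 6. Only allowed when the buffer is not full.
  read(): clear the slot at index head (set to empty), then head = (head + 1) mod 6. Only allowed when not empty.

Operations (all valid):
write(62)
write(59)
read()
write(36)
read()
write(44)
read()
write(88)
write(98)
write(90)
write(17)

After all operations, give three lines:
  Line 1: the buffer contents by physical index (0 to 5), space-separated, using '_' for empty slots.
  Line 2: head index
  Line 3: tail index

write(62): buf=[62 _ _ _ _ _], head=0, tail=1, size=1
write(59): buf=[62 59 _ _ _ _], head=0, tail=2, size=2
read(): buf=[_ 59 _ _ _ _], head=1, tail=2, size=1
write(36): buf=[_ 59 36 _ _ _], head=1, tail=3, size=2
read(): buf=[_ _ 36 _ _ _], head=2, tail=3, size=1
write(44): buf=[_ _ 36 44 _ _], head=2, tail=4, size=2
read(): buf=[_ _ _ 44 _ _], head=3, tail=4, size=1
write(88): buf=[_ _ _ 44 88 _], head=3, tail=5, size=2
write(98): buf=[_ _ _ 44 88 98], head=3, tail=0, size=3
write(90): buf=[90 _ _ 44 88 98], head=3, tail=1, size=4
write(17): buf=[90 17 _ 44 88 98], head=3, tail=2, size=5

Answer: 90 17 _ 44 88 98
3
2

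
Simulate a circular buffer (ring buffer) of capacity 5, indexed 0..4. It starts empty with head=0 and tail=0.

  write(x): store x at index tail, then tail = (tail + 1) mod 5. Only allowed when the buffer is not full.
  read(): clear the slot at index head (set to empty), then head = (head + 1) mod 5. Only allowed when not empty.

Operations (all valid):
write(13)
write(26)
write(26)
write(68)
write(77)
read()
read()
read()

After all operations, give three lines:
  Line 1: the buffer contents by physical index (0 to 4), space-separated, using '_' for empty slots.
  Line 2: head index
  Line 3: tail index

Answer: _ _ _ 68 77
3
0

Derivation:
write(13): buf=[13 _ _ _ _], head=0, tail=1, size=1
write(26): buf=[13 26 _ _ _], head=0, tail=2, size=2
write(26): buf=[13 26 26 _ _], head=0, tail=3, size=3
write(68): buf=[13 26 26 68 _], head=0, tail=4, size=4
write(77): buf=[13 26 26 68 77], head=0, tail=0, size=5
read(): buf=[_ 26 26 68 77], head=1, tail=0, size=4
read(): buf=[_ _ 26 68 77], head=2, tail=0, size=3
read(): buf=[_ _ _ 68 77], head=3, tail=0, size=2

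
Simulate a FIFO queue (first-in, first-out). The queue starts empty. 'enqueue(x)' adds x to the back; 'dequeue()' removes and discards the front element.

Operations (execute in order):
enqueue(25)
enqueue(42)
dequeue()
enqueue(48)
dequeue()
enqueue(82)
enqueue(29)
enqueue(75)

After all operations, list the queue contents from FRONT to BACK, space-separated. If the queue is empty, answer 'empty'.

Answer: 48 82 29 75

Derivation:
enqueue(25): [25]
enqueue(42): [25, 42]
dequeue(): [42]
enqueue(48): [42, 48]
dequeue(): [48]
enqueue(82): [48, 82]
enqueue(29): [48, 82, 29]
enqueue(75): [48, 82, 29, 75]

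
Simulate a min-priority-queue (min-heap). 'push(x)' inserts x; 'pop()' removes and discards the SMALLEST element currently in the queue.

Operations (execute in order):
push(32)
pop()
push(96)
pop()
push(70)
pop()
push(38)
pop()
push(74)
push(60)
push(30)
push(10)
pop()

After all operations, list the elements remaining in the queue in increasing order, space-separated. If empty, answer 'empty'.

Answer: 30 60 74

Derivation:
push(32): heap contents = [32]
pop() → 32: heap contents = []
push(96): heap contents = [96]
pop() → 96: heap contents = []
push(70): heap contents = [70]
pop() → 70: heap contents = []
push(38): heap contents = [38]
pop() → 38: heap contents = []
push(74): heap contents = [74]
push(60): heap contents = [60, 74]
push(30): heap contents = [30, 60, 74]
push(10): heap contents = [10, 30, 60, 74]
pop() → 10: heap contents = [30, 60, 74]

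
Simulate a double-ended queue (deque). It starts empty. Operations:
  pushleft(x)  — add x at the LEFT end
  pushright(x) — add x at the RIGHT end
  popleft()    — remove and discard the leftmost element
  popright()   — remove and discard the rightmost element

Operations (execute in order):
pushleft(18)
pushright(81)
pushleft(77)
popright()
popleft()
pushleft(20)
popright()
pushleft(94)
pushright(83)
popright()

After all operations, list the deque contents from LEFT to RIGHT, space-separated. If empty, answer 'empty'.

Answer: 94 20

Derivation:
pushleft(18): [18]
pushright(81): [18, 81]
pushleft(77): [77, 18, 81]
popright(): [77, 18]
popleft(): [18]
pushleft(20): [20, 18]
popright(): [20]
pushleft(94): [94, 20]
pushright(83): [94, 20, 83]
popright(): [94, 20]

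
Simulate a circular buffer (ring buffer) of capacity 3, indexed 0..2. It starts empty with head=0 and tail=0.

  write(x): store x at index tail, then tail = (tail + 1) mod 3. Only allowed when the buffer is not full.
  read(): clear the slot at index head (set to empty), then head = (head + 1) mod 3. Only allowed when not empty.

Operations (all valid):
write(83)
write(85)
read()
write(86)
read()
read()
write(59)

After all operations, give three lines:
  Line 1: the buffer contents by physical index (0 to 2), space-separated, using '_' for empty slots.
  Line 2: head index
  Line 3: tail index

write(83): buf=[83 _ _], head=0, tail=1, size=1
write(85): buf=[83 85 _], head=0, tail=2, size=2
read(): buf=[_ 85 _], head=1, tail=2, size=1
write(86): buf=[_ 85 86], head=1, tail=0, size=2
read(): buf=[_ _ 86], head=2, tail=0, size=1
read(): buf=[_ _ _], head=0, tail=0, size=0
write(59): buf=[59 _ _], head=0, tail=1, size=1

Answer: 59 _ _
0
1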